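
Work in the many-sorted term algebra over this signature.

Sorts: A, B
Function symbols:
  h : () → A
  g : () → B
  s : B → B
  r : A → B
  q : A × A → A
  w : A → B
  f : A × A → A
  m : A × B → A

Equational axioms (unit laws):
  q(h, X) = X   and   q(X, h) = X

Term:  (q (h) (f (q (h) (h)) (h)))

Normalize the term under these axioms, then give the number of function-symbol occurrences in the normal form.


size = 3

1. (q (h) (f (q (h) (h)) (h)))  →  (f (q (h) (h)) (h))
2. (f (q (h) (h)) (h))  →  (f (h) (h))
normal form: (f (h) (h))


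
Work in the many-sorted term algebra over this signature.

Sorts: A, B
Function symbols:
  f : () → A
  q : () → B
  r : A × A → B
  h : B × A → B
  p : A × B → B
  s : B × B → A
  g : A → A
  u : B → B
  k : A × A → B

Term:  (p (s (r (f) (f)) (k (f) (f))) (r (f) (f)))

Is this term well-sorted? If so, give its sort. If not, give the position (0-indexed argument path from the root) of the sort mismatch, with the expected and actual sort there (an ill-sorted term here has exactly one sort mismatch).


      (f) : A
      (f) : A
    (r (f) (f)) : B
      (f) : A
      (f) : A
    (k (f) (f)) : B
  (s (r (f) (f)) (k (f) (f))) : A
    (f) : A
    (f) : A
  (r (f) (f)) : B
(p (s (r (f) (f)) (k (f) (f))) (r (f) (f))) : B

well-sorted; sort = B


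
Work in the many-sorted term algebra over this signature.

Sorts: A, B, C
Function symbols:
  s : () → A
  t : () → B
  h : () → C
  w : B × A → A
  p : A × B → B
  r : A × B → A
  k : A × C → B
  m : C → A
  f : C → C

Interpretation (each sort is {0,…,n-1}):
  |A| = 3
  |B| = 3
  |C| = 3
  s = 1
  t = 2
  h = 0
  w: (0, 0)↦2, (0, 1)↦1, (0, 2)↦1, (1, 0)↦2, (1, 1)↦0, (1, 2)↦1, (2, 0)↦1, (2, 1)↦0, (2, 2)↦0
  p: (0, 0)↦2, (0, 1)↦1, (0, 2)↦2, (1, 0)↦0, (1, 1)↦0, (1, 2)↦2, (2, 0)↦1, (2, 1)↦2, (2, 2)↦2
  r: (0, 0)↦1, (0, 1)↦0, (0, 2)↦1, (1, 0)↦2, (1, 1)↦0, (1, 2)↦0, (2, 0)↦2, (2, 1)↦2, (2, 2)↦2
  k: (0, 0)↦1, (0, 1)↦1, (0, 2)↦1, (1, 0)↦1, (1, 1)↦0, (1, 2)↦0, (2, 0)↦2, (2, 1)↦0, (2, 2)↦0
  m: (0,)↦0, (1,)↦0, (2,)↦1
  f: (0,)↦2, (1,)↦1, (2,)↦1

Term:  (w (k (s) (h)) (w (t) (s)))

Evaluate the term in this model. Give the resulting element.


value = 2

  s = 1
  h = 0
  (k (s) (h)) = k(1, 0) = 1
  t = 2
  s = 1
  (w (t) (s)) = w(2, 1) = 0
  (w (k (s) (h)) (w (t) (s))) = w(1, 0) = 2


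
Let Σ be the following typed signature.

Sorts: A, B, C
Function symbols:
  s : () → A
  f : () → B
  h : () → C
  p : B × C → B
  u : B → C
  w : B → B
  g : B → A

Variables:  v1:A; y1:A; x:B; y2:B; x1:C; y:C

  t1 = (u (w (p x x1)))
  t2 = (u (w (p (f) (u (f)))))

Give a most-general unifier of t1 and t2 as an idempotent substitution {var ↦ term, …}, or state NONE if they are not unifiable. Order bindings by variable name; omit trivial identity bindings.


{x ↦ (f), x1 ↦ (u (f))}


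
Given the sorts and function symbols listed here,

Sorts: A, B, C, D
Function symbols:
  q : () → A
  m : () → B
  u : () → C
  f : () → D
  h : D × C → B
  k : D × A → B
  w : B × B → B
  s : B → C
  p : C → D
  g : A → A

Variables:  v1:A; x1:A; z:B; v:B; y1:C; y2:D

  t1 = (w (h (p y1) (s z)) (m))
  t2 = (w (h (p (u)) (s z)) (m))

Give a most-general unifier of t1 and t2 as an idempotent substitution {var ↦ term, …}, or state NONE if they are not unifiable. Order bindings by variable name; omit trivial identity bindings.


{y1 ↦ (u)}


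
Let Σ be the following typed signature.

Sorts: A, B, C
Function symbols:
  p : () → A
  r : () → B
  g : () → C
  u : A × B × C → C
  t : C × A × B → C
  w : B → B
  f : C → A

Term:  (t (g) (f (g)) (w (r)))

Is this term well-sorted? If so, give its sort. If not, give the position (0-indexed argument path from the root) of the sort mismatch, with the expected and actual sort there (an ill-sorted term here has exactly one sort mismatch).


  (g) : C
    (g) : C
  (f (g)) : A
    (r) : B
  (w (r)) : B
(t (g) (f (g)) (w (r))) : C

well-sorted; sort = C


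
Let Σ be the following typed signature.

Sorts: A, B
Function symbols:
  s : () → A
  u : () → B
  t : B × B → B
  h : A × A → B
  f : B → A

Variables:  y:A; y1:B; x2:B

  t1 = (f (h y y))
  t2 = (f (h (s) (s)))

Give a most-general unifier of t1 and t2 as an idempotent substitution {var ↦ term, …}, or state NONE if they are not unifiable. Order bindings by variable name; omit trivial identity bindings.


{y ↦ (s)}


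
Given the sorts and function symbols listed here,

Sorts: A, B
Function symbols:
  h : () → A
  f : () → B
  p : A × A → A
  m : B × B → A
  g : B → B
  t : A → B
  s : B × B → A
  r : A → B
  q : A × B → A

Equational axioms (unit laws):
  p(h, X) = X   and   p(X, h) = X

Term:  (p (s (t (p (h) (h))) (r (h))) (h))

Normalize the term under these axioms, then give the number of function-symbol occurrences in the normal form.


size = 5

1. (p (s (t (p (h) (h))) (r (h))) (h))  →  (s (t (p (h) (h))) (r (h)))
2. (s (t (p (h) (h))) (r (h)))  →  (s (t (h)) (r (h)))
normal form: (s (t (h)) (r (h)))


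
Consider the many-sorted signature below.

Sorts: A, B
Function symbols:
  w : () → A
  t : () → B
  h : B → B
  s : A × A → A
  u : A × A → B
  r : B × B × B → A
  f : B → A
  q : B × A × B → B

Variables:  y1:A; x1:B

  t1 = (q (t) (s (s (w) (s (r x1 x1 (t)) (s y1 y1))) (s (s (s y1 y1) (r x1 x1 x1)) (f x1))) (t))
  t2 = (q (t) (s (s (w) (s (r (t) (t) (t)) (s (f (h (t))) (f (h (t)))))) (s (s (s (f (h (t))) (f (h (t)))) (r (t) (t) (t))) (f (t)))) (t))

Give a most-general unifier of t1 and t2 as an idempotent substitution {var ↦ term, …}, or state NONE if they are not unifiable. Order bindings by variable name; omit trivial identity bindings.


{x1 ↦ (t), y1 ↦ (f (h (t)))}


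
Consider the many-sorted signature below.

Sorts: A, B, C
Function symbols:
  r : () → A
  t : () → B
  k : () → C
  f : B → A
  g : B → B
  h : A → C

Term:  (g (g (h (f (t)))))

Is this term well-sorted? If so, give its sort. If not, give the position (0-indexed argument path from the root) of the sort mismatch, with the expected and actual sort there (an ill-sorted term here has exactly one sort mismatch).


        (t) : B
      (f (t)) : A
    (h (f (t))) : C
  (g (h (f (t)))) : ✗ arg 0 at [0, 0] has sort C, expected B

ill-sorted at position [0, 0]: expected B, got C


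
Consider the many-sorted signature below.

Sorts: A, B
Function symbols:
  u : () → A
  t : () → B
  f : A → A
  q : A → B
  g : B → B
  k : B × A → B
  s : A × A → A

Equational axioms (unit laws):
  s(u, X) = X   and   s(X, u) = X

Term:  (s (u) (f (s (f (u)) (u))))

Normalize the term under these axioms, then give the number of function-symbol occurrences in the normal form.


1. (s (u) (f (s (f (u)) (u))))  →  (f (s (f (u)) (u)))
2. (f (s (f (u)) (u)))  →  (f (f (u)))
normal form: (f (f (u)))

size = 3


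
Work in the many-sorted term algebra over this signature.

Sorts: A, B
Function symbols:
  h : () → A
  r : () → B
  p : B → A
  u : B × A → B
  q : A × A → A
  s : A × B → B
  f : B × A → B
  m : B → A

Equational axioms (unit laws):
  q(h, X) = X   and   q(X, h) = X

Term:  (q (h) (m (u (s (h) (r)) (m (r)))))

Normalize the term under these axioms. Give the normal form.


1. (q (h) (m (u (s (h) (r)) (m (r)))))  →  (m (u (s (h) (r)) (m (r))))

normal form = (m (u (s (h) (r)) (m (r))))


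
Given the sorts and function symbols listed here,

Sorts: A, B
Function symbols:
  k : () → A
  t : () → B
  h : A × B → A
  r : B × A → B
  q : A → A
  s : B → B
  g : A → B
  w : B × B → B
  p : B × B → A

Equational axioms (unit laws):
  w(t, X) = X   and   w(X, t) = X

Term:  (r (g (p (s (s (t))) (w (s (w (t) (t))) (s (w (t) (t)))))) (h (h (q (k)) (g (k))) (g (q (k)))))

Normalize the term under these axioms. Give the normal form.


normal form = (r (g (p (s (s (t))) (w (s (t)) (s (t))))) (h (h (q (k)) (g (k))) (g (q (k)))))

1. (r (g (p (s (s (t))) (w (s (w (t) (t))) (s (w (t) (t)))))) (h (h (q (k)) (g (k))) (g (q (k)))))  →  (r (g (p (s (s (t))) (w (s (t)) (s (w (t) (t)))))) (h (h (q (k)) (g (k))) (g (q (k)))))
2. (r (g (p (s (s (t))) (w (s (t)) (s (w (t) (t)))))) (h (h (q (k)) (g (k))) (g (q (k)))))  →  (r (g (p (s (s (t))) (w (s (t)) (s (t))))) (h (h (q (k)) (g (k))) (g (q (k)))))


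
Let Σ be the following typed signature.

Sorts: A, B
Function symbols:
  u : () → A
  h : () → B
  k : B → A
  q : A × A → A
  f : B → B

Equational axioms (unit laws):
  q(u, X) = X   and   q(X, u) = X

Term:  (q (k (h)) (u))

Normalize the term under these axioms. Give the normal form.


normal form = (k (h))

1. (q (k (h)) (u))  →  (k (h))


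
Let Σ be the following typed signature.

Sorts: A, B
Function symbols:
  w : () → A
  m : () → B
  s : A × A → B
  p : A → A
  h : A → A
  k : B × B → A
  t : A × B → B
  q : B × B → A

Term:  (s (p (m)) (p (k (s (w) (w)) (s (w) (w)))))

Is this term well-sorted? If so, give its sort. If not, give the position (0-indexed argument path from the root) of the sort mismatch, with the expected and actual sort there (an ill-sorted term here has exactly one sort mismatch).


    (m) : B
  (p (m)) : ✗ arg 0 at [0, 0] has sort B, expected A
        (w) : A
        (w) : A
      (s (w) (w)) : B
        (w) : A
        (w) : A
      (s (w) (w)) : B
    (k (s (w) (w)) (s (w) (w))) : A
  (p (k (s (w) (w)) (s (w) (w)))) : A

ill-sorted at position [0, 0]: expected A, got B


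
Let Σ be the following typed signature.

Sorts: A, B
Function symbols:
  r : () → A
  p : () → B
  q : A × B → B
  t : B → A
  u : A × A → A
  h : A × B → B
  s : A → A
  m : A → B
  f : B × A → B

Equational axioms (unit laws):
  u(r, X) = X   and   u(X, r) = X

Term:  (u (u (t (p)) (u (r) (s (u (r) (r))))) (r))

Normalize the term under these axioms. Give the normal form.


1. (u (u (t (p)) (u (r) (s (u (r) (r))))) (r))  →  (u (t (p)) (u (r) (s (u (r) (r)))))
2. (u (t (p)) (u (r) (s (u (r) (r)))))  →  (u (t (p)) (s (u (r) (r))))
3. (u (t (p)) (s (u (r) (r))))  →  (u (t (p)) (s (r)))

normal form = (u (t (p)) (s (r)))


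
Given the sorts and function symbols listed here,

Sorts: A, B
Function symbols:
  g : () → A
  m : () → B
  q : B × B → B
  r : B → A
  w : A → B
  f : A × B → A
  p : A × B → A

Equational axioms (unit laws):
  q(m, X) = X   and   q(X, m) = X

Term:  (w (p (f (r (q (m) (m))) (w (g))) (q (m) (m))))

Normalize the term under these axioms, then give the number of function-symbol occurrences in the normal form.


size = 8

1. (w (p (f (r (q (m) (m))) (w (g))) (q (m) (m))))  →  (w (p (f (r (m)) (w (g))) (q (m) (m))))
2. (w (p (f (r (m)) (w (g))) (q (m) (m))))  →  (w (p (f (r (m)) (w (g))) (m)))
normal form: (w (p (f (r (m)) (w (g))) (m)))


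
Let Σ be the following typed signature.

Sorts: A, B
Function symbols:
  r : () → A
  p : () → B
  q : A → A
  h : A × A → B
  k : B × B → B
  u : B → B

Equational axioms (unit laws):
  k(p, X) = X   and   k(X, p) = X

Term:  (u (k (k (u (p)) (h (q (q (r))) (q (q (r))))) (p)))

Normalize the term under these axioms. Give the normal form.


normal form = (u (k (u (p)) (h (q (q (r))) (q (q (r))))))

1. (u (k (k (u (p)) (h (q (q (r))) (q (q (r))))) (p)))  →  (u (k (u (p)) (h (q (q (r))) (q (q (r))))))


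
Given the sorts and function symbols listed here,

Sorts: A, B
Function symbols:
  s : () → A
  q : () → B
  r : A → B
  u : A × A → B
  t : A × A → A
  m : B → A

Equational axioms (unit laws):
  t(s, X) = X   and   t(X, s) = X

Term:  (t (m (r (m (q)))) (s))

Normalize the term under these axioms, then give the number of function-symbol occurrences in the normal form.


1. (t (m (r (m (q)))) (s))  →  (m (r (m (q))))
normal form: (m (r (m (q))))

size = 4


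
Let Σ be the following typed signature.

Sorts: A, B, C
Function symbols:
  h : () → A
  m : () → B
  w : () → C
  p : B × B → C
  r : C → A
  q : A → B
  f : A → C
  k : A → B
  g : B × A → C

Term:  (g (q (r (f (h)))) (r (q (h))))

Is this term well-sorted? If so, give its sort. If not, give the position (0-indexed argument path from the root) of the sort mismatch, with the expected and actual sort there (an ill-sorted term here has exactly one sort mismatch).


ill-sorted at position [1, 0]: expected C, got B

        (h) : A
      (f (h)) : C
    (r (f (h))) : A
  (q (r (f (h)))) : B
      (h) : A
    (q (h)) : B
  (r (q (h))) : ✗ arg 0 at [1, 0] has sort B, expected C


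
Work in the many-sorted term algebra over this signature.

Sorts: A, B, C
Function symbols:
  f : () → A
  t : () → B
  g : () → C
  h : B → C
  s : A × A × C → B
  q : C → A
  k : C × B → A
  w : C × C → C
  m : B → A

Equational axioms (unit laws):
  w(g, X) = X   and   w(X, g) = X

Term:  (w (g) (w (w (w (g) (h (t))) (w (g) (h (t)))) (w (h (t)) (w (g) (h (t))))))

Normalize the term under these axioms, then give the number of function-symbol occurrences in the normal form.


size = 11

1. (w (g) (w (w (w (g) (h (t))) (w (g) (h (t)))) (w (h (t)) (w (g) (h (t))))))  →  (w (w (w (g) (h (t))) (w (g) (h (t)))) (w (h (t)) (w (g) (h (t)))))
2. (w (w (w (g) (h (t))) (w (g) (h (t)))) (w (h (t)) (w (g) (h (t)))))  →  (w (w (h (t)) (w (g) (h (t)))) (w (h (t)) (w (g) (h (t)))))
3. (w (w (h (t)) (w (g) (h (t)))) (w (h (t)) (w (g) (h (t)))))  →  (w (w (h (t)) (h (t))) (w (h (t)) (w (g) (h (t)))))
4. (w (w (h (t)) (h (t))) (w (h (t)) (w (g) (h (t)))))  →  (w (w (h (t)) (h (t))) (w (h (t)) (h (t))))
normal form: (w (w (h (t)) (h (t))) (w (h (t)) (h (t))))


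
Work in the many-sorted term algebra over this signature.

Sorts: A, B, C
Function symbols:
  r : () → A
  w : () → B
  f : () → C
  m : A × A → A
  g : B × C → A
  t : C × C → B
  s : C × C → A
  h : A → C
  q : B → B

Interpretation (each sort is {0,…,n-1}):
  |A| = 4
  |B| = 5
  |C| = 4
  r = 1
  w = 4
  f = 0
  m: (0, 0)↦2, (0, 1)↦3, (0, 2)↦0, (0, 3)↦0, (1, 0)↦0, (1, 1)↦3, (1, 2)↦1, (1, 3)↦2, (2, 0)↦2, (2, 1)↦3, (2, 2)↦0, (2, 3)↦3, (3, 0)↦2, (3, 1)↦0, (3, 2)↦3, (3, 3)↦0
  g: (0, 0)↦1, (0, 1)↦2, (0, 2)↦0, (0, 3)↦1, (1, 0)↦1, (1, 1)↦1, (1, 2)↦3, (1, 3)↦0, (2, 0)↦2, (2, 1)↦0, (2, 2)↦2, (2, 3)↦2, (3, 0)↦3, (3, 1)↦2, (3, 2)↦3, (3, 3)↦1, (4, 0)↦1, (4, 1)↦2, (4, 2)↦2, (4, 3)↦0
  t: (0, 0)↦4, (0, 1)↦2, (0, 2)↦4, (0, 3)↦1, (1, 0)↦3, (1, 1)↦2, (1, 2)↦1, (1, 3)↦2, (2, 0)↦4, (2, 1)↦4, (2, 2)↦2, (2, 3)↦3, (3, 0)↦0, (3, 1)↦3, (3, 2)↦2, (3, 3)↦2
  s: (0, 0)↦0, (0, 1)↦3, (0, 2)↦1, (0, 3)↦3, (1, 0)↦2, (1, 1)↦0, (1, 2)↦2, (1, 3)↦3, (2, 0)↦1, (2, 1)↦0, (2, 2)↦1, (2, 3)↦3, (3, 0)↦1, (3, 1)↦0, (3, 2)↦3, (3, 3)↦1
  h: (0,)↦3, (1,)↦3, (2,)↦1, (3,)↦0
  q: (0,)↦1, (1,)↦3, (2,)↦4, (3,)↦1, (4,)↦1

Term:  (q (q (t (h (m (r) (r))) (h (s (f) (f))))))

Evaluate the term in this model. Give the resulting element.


  r = 1
  r = 1
  (m (r) (r)) = m(1, 1) = 3
  (h (m (r) (r))) = h(3,) = 0
  f = 0
  f = 0
  (s (f) (f)) = s(0, 0) = 0
  (h (s (f) (f))) = h(0,) = 3
  (t (h (m (r) (r))) (h (s (f) (f)))) = t(0, 3) = 1
  (q (t (h (m (r) (r))) (h (s (f) (f))))) = q(1,) = 3
  (q (q (t (h (m (r) (r))) (h (s (f) (f)))))) = q(3,) = 1

value = 1


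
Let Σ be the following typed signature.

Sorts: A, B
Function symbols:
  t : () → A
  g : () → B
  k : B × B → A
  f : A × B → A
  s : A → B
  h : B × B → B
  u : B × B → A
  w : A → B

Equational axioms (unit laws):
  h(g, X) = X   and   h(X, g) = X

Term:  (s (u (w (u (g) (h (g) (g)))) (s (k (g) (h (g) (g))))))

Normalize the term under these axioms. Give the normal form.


normal form = (s (u (w (u (g) (g))) (s (k (g) (g)))))

1. (s (u (w (u (g) (h (g) (g)))) (s (k (g) (h (g) (g))))))  →  (s (u (w (u (g) (g))) (s (k (g) (h (g) (g))))))
2. (s (u (w (u (g) (g))) (s (k (g) (h (g) (g))))))  →  (s (u (w (u (g) (g))) (s (k (g) (g)))))


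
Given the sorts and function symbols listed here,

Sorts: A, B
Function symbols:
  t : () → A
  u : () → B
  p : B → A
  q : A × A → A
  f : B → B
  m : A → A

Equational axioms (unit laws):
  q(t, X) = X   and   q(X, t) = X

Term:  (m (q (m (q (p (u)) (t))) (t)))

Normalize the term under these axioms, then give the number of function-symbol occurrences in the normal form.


size = 4

1. (m (q (m (q (p (u)) (t))) (t)))  →  (m (m (q (p (u)) (t))))
2. (m (m (q (p (u)) (t))))  →  (m (m (p (u))))
normal form: (m (m (p (u))))


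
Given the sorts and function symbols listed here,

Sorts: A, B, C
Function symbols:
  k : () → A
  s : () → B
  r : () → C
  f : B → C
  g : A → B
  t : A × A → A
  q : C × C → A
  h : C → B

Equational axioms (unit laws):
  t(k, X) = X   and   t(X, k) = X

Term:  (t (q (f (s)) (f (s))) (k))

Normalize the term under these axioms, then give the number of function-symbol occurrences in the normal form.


size = 5

1. (t (q (f (s)) (f (s))) (k))  →  (q (f (s)) (f (s)))
normal form: (q (f (s)) (f (s)))


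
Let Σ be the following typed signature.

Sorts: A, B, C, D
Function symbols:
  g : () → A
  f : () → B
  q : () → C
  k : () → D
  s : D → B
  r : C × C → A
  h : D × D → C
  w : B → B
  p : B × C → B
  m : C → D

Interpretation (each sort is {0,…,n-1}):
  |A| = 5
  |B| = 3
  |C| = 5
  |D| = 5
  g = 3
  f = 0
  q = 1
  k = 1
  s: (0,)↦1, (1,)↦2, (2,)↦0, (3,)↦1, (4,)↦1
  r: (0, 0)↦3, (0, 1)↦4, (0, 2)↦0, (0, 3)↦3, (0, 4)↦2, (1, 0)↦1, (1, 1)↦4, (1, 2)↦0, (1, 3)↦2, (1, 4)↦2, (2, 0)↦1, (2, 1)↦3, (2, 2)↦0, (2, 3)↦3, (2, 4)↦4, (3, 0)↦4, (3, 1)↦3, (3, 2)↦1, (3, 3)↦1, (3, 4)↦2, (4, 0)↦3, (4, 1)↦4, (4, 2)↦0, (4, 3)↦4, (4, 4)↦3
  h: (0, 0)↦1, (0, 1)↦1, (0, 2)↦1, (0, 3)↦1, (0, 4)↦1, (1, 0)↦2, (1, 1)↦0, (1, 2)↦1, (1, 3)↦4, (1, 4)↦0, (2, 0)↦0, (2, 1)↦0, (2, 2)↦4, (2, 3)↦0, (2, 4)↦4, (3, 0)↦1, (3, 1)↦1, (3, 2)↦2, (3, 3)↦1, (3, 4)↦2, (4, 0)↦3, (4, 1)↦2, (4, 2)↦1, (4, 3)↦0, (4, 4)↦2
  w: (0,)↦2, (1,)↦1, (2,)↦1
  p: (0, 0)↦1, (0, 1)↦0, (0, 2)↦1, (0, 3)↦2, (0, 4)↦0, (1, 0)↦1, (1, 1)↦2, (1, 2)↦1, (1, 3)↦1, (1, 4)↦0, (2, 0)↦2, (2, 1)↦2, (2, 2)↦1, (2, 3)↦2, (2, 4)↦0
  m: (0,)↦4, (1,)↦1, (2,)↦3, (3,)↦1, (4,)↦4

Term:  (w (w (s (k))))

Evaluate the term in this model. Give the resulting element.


  k = 1
  (s (k)) = s(1,) = 2
  (w (s (k))) = w(2,) = 1
  (w (w (s (k)))) = w(1,) = 1

value = 1


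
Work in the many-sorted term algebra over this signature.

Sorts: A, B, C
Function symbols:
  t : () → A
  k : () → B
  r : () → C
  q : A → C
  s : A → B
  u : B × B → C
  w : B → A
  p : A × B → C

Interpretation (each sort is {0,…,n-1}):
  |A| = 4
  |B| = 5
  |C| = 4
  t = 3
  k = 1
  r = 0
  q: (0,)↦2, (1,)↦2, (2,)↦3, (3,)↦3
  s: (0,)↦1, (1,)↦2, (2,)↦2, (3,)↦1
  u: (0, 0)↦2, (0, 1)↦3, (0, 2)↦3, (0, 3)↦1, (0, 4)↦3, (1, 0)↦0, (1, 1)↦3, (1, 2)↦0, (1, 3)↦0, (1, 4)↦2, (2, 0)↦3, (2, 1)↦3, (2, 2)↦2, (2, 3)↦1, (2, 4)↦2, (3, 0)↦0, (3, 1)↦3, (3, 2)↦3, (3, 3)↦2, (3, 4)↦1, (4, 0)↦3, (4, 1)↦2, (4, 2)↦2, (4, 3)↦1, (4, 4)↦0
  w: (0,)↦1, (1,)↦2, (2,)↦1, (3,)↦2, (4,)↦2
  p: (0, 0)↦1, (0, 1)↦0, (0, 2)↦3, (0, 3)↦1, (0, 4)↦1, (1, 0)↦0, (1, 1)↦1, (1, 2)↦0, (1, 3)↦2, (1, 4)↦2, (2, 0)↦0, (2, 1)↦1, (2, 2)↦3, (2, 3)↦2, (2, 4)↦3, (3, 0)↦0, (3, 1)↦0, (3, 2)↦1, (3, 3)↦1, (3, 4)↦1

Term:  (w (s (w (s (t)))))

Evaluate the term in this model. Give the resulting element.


  t = 3
  (s (t)) = s(3,) = 1
  (w (s (t))) = w(1,) = 2
  (s (w (s (t)))) = s(2,) = 2
  (w (s (w (s (t))))) = w(2,) = 1

value = 1


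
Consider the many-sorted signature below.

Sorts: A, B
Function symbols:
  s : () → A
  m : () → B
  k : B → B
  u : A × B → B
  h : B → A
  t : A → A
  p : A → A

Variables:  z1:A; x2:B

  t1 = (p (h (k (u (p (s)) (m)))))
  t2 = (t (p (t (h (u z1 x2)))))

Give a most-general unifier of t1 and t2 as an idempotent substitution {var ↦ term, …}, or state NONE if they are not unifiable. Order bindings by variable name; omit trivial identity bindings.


NONE (not unifiable)

head clash or occurs-check failure — not unifiable


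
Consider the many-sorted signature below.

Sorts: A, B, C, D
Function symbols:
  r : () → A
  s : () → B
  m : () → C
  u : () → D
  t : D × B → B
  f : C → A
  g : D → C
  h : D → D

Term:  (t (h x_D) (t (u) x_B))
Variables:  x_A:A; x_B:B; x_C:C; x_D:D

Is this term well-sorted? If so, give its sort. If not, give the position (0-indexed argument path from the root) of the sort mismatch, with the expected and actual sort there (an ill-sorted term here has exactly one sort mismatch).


well-sorted; sort = B

    x_D : D
  (h x_D) : D
    (u) : D
    x_B : B
  (t (u) x_B) : B
(t (h x_D) (t (u) x_B)) : B


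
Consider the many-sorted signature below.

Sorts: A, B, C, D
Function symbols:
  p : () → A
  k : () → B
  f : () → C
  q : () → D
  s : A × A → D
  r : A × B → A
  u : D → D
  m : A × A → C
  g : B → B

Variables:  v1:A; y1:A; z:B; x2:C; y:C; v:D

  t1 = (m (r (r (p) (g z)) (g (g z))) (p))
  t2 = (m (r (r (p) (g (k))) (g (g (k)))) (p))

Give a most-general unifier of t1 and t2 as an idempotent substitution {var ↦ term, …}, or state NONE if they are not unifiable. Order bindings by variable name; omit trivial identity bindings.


{z ↦ (k)}


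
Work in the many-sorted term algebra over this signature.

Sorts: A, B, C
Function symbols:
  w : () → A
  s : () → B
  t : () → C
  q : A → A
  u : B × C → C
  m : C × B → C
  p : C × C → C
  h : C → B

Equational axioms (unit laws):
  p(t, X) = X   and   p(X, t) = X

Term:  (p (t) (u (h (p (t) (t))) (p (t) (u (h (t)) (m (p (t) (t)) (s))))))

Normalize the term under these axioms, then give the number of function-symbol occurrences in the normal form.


size = 9

1. (p (t) (u (h (p (t) (t))) (p (t) (u (h (t)) (m (p (t) (t)) (s))))))  →  (u (h (p (t) (t))) (p (t) (u (h (t)) (m (p (t) (t)) (s)))))
2. (u (h (p (t) (t))) (p (t) (u (h (t)) (m (p (t) (t)) (s)))))  →  (u (h (t)) (p (t) (u (h (t)) (m (p (t) (t)) (s)))))
3. (u (h (t)) (p (t) (u (h (t)) (m (p (t) (t)) (s)))))  →  (u (h (t)) (u (h (t)) (m (p (t) (t)) (s))))
4. (u (h (t)) (u (h (t)) (m (p (t) (t)) (s))))  →  (u (h (t)) (u (h (t)) (m (t) (s))))
normal form: (u (h (t)) (u (h (t)) (m (t) (s))))


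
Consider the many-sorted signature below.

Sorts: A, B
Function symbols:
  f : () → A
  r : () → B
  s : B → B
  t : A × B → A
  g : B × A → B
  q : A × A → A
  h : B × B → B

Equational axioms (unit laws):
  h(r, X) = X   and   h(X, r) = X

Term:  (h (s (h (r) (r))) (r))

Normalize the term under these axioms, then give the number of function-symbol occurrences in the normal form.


1. (h (s (h (r) (r))) (r))  →  (s (h (r) (r)))
2. (s (h (r) (r)))  →  (s (r))
normal form: (s (r))

size = 2


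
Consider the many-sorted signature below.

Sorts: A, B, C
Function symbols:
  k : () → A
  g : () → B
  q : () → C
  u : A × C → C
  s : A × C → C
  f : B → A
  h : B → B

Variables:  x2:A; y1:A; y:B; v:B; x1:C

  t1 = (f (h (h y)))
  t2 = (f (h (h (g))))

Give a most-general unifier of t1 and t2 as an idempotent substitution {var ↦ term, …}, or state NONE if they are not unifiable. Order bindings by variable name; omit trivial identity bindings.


{y ↦ (g)}


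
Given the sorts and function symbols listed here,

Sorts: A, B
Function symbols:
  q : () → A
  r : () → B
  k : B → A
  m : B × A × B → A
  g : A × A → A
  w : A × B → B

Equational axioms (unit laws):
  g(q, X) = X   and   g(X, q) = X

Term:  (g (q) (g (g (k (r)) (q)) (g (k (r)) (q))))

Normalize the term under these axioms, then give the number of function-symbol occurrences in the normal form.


size = 5

1. (g (q) (g (g (k (r)) (q)) (g (k (r)) (q))))  →  (g (g (k (r)) (q)) (g (k (r)) (q)))
2. (g (g (k (r)) (q)) (g (k (r)) (q)))  →  (g (k (r)) (g (k (r)) (q)))
3. (g (k (r)) (g (k (r)) (q)))  →  (g (k (r)) (k (r)))
normal form: (g (k (r)) (k (r)))


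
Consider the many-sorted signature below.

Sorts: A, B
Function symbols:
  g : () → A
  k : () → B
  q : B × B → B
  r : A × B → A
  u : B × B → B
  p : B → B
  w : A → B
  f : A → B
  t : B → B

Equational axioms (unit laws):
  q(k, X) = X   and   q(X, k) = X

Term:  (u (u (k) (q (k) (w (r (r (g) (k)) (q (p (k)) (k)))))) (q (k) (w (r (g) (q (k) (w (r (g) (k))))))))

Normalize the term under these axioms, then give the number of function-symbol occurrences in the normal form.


size = 17

1. (u (u (k) (q (k) (w (r (r (g) (k)) (q (p (k)) (k)))))) (q (k) (w (r (g) (q (k) (w (r (g) (k))))))))  →  (u (u (k) (w (r (r (g) (k)) (q (p (k)) (k))))) (q (k) (w (r (g) (q (k) (w (r (g) (k))))))))
2. (u (u (k) (w (r (r (g) (k)) (q (p (k)) (k))))) (q (k) (w (r (g) (q (k) (w (r (g) (k))))))))  →  (u (u (k) (w (r (r (g) (k)) (p (k))))) (q (k) (w (r (g) (q (k) (w (r (g) (k))))))))
3. (u (u (k) (w (r (r (g) (k)) (p (k))))) (q (k) (w (r (g) (q (k) (w (r (g) (k))))))))  →  (u (u (k) (w (r (r (g) (k)) (p (k))))) (w (r (g) (q (k) (w (r (g) (k)))))))
4. (u (u (k) (w (r (r (g) (k)) (p (k))))) (w (r (g) (q (k) (w (r (g) (k)))))))  →  (u (u (k) (w (r (r (g) (k)) (p (k))))) (w (r (g) (w (r (g) (k))))))
normal form: (u (u (k) (w (r (r (g) (k)) (p (k))))) (w (r (g) (w (r (g) (k))))))


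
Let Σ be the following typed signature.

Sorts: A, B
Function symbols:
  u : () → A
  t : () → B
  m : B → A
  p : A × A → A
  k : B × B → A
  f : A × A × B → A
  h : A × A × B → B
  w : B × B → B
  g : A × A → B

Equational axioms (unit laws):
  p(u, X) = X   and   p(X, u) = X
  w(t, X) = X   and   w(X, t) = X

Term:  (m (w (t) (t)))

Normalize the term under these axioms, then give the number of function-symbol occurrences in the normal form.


1. (m (w (t) (t)))  →  (m (t))
normal form: (m (t))

size = 2


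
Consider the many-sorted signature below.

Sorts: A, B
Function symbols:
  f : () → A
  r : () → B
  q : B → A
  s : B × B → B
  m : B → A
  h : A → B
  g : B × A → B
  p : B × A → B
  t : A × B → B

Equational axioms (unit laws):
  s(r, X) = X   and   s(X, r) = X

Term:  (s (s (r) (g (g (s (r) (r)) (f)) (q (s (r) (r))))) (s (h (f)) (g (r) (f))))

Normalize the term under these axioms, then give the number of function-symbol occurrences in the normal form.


size = 13

1. (s (s (r) (g (g (s (r) (r)) (f)) (q (s (r) (r))))) (s (h (f)) (g (r) (f))))  →  (s (g (g (s (r) (r)) (f)) (q (s (r) (r)))) (s (h (f)) (g (r) (f))))
2. (s (g (g (s (r) (r)) (f)) (q (s (r) (r)))) (s (h (f)) (g (r) (f))))  →  (s (g (g (r) (f)) (q (s (r) (r)))) (s (h (f)) (g (r) (f))))
3. (s (g (g (r) (f)) (q (s (r) (r)))) (s (h (f)) (g (r) (f))))  →  (s (g (g (r) (f)) (q (r))) (s (h (f)) (g (r) (f))))
normal form: (s (g (g (r) (f)) (q (r))) (s (h (f)) (g (r) (f))))


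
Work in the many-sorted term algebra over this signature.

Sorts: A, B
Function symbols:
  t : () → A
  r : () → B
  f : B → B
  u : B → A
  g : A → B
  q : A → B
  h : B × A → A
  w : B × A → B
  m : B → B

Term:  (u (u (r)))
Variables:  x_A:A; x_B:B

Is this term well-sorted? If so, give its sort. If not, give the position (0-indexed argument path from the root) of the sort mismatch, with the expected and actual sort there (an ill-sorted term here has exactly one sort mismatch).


    (r) : B
  (u (r)) : A
(u (u (r))) : ✗ arg 0 at [0] has sort A, expected B

ill-sorted at position [0]: expected B, got A


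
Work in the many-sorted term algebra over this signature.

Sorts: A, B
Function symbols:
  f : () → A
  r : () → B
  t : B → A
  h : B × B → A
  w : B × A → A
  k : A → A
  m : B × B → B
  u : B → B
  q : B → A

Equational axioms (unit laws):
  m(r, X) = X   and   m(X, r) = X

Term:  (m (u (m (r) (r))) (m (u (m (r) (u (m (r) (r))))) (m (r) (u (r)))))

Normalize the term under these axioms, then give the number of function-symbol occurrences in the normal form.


size = 9

1. (m (u (m (r) (r))) (m (u (m (r) (u (m (r) (r))))) (m (r) (u (r)))))  →  (m (u (r)) (m (u (m (r) (u (m (r) (r))))) (m (r) (u (r)))))
2. (m (u (r)) (m (u (m (r) (u (m (r) (r))))) (m (r) (u (r)))))  →  (m (u (r)) (m (u (u (m (r) (r)))) (m (r) (u (r)))))
3. (m (u (r)) (m (u (u (m (r) (r)))) (m (r) (u (r)))))  →  (m (u (r)) (m (u (u (r))) (m (r) (u (r)))))
4. (m (u (r)) (m (u (u (r))) (m (r) (u (r)))))  →  (m (u (r)) (m (u (u (r))) (u (r))))
normal form: (m (u (r)) (m (u (u (r))) (u (r))))


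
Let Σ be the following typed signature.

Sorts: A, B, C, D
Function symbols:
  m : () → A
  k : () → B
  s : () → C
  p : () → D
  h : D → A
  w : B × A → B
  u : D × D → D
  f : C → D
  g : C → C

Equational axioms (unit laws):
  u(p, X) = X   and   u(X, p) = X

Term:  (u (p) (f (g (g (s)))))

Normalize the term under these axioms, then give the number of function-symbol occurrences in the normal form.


size = 4

1. (u (p) (f (g (g (s)))))  →  (f (g (g (s))))
normal form: (f (g (g (s))))


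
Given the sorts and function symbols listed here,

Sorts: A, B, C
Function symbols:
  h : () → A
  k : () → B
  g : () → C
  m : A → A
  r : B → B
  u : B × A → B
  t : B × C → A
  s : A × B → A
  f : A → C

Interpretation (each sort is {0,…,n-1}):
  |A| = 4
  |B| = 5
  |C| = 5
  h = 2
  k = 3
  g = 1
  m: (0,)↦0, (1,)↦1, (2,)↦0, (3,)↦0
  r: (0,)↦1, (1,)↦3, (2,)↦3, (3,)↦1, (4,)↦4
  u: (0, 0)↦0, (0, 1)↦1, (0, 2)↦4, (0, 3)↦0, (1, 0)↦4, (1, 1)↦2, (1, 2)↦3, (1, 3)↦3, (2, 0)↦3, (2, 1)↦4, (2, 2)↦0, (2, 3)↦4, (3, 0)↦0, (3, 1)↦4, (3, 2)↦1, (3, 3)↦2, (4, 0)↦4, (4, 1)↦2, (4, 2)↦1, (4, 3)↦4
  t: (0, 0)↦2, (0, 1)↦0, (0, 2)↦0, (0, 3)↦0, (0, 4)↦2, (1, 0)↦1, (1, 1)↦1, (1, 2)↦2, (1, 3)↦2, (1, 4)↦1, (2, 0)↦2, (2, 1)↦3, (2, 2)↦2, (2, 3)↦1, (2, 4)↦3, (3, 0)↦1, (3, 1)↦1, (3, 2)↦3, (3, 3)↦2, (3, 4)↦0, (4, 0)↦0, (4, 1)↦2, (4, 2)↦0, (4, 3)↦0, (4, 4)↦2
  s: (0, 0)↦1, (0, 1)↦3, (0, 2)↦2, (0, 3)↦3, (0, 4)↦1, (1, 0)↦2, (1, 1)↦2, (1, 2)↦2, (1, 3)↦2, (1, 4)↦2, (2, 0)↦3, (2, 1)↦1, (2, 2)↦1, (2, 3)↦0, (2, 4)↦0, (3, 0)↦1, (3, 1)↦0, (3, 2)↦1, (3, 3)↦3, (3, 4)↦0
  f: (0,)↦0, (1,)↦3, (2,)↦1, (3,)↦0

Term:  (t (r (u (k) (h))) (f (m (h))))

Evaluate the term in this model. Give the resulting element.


value = 1

  k = 3
  h = 2
  (u (k) (h)) = u(3, 2) = 1
  (r (u (k) (h))) = r(1,) = 3
  h = 2
  (m (h)) = m(2,) = 0
  (f (m (h))) = f(0,) = 0
  (t (r (u (k) (h))) (f (m (h)))) = t(3, 0) = 1


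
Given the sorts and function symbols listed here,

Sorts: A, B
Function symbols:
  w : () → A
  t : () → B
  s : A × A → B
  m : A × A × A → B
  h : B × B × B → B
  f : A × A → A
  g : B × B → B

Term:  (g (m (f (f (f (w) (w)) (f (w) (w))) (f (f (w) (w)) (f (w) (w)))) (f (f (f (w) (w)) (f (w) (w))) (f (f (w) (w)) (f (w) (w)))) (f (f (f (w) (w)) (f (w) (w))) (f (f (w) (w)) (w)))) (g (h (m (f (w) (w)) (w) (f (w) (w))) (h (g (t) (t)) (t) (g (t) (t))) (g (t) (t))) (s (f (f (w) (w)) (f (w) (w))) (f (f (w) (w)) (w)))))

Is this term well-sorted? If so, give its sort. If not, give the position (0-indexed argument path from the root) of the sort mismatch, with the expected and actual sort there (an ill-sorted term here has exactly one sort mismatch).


          (w) : A
          (w) : A
        (f (w) (w)) : A
          (w) : A
          (w) : A
        (f (w) (w)) : A
      (f (f (w) (w)) (f (w) (w))) : A
          (w) : A
          (w) : A
        (f (w) (w)) : A
          (w) : A
          (w) : A
        (f (w) (w)) : A
      (f (f (w) (w)) (f (w) (w))) : A
    (f (f (f (w) (w)) (f (w) (w))) (f (f (w) (w)) (f (w) (w)))) : A
          (w) : A
          (w) : A
        (f (w) (w)) : A
          (w) : A
          (w) : A
        (f (w) (w)) : A
      (f (f (w) (w)) (f (w) (w))) : A
          (w) : A
          (w) : A
        (f (w) (w)) : A
          (w) : A
          (w) : A
        (f (w) (w)) : A
      (f (f (w) (w)) (f (w) (w))) : A
    (f (f (f (w) (w)) (f (w) (w))) (f (f (w) (w)) (f (w) (w)))) : A
          (w) : A
          (w) : A
        (f (w) (w)) : A
          (w) : A
          (w) : A
        (f (w) (w)) : A
      (f (f (w) (w)) (f (w) (w))) : A
          (w) : A
          (w) : A
        (f (w) (w)) : A
        (w) : A
      (f (f (w) (w)) (w)) : A
    (f (f (f (w) (w)) (f (w) (w))) (f (f (w) (w)) (w))) : A
  (m (f (f (f (w) (w)) (f (w) (w))) (f (f (w) (w)) (f (w) (w)))) (f (f (f (w) (w)) (f (w) (w))) (f (f (w) (w)) (f (w) (w)))) (f (f (f (w) (w)) (f (w) (w))) (f (f (w) (w)) (w)))) : B
          (w) : A
          (w) : A
        (f (w) (w)) : A
        (w) : A
          (w) : A
          (w) : A
        (f (w) (w)) : A
      (m (f (w) (w)) (w) (f (w) (w))) : B
          (t) : B
          (t) : B
        (g (t) (t)) : B
        (t) : B
          (t) : B
          (t) : B
        (g (t) (t)) : B
      (h (g (t) (t)) (t) (g (t) (t))) : B
        (t) : B
        (t) : B
      (g (t) (t)) : B
    (h (m (f (w) (w)) (w) (f (w) (w))) (h (g (t) (t)) (t) (g (t) (t))) (g (t) (t))) : B
          (w) : A
          (w) : A
        (f (w) (w)) : A
          (w) : A
          (w) : A
        (f (w) (w)) : A
      (f (f (w) (w)) (f (w) (w))) : A
          (w) : A
          (w) : A
        (f (w) (w)) : A
        (w) : A
      (f (f (w) (w)) (w)) : A
    (s (f (f (w) (w)) (f (w) (w))) (f (f (w) (w)) (w))) : B
  (g (h (m (f (w) (w)) (w) (f (w) (w))) (h (g (t) (t)) (t) (g (t) (t))) (g (t) (t))) (s (f (f (w) (w)) (f (w) (w))) (f (f (w) (w)) (w)))) : B
(g (m (f (f (f (w) (w)) (f (w) (w))) (f (f (w) (w)) (f (w) (w)))) (f (f (f (w) (w)) (f (w) (w))) (f (f (w) (w)) (f (w) (w)))) (f (f (f (w) (w)) (f (w) (w))) (f (f (w) (w)) (w)))) (g (h (m (f (w) (w)) (w) (f (w) (w))) (h (g (t) (t)) (t) (g (t) (t))) (g (t) (t))) (s (f (f (w) (w)) (f (w) (w))) (f (f (w) (w)) (w))))) : B

well-sorted; sort = B


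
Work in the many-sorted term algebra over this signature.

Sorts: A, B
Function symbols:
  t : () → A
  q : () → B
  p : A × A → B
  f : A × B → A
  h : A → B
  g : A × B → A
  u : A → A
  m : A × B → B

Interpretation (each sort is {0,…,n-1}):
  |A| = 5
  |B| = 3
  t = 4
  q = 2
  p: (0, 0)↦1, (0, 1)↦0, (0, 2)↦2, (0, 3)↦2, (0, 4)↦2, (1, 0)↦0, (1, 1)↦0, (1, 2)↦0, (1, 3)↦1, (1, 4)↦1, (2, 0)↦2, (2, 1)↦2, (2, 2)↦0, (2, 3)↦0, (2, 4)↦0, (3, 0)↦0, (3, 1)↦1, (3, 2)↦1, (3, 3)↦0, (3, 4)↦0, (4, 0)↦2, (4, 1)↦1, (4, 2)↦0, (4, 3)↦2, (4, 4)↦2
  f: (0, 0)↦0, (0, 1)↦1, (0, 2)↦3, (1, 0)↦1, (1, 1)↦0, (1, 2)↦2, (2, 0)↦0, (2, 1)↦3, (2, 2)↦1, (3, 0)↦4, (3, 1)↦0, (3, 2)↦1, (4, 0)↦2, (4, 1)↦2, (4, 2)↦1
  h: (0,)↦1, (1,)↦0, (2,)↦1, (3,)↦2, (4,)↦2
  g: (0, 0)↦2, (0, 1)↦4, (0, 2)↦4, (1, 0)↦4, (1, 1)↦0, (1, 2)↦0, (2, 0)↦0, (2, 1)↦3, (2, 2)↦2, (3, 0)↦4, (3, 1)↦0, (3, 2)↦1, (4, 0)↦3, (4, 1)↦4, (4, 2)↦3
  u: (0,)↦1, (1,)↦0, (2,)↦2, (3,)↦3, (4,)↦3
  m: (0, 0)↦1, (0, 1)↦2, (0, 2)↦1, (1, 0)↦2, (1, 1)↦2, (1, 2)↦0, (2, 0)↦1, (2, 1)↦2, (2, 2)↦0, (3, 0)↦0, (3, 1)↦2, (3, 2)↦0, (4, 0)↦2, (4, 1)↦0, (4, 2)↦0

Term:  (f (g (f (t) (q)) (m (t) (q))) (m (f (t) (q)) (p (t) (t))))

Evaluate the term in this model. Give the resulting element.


  t = 4
  q = 2
  (f (t) (q)) = f(4, 2) = 1
  t = 4
  q = 2
  (m (t) (q)) = m(4, 2) = 0
  (g (f (t) (q)) (m (t) (q))) = g(1, 0) = 4
  t = 4
  q = 2
  (f (t) (q)) = f(4, 2) = 1
  t = 4
  t = 4
  (p (t) (t)) = p(4, 4) = 2
  (m (f (t) (q)) (p (t) (t))) = m(1, 2) = 0
  (f (g (f (t) (q)) (m (t) (q))) (m (f (t) (q)) (p (t) (t)))) = f(4, 0) = 2

value = 2


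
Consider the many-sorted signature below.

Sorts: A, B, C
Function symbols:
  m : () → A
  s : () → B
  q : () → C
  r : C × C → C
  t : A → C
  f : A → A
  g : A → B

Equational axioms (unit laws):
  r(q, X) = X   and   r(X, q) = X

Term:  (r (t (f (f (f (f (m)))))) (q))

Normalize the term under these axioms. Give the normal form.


1. (r (t (f (f (f (f (m)))))) (q))  →  (t (f (f (f (f (m))))))

normal form = (t (f (f (f (f (m))))))


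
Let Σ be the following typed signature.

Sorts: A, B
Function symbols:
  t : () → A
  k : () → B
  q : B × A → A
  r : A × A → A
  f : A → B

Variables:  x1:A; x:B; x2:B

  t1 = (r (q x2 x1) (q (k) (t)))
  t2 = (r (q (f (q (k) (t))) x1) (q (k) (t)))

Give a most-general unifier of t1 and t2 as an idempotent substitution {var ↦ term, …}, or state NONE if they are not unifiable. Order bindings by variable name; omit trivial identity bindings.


{x2 ↦ (f (q (k) (t)))}


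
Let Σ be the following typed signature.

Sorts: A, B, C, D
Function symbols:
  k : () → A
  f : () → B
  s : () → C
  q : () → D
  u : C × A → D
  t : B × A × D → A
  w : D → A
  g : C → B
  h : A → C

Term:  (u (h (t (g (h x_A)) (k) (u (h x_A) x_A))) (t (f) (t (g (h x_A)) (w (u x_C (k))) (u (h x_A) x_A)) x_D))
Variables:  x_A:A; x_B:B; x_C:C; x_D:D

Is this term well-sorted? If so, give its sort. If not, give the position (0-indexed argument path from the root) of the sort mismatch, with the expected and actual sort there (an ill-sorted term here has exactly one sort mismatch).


well-sorted; sort = D

          x_A : A
        (h x_A) : C
      (g (h x_A)) : B
      (k) : A
          x_A : A
        (h x_A) : C
        x_A : A
      (u (h x_A) x_A) : D
    (t (g (h x_A)) (k) (u (h x_A) x_A)) : A
  (h (t (g (h x_A)) (k) (u (h x_A) x_A))) : C
    (f) : B
          x_A : A
        (h x_A) : C
      (g (h x_A)) : B
          x_C : C
          (k) : A
        (u x_C (k)) : D
      (w (u x_C (k))) : A
          x_A : A
        (h x_A) : C
        x_A : A
      (u (h x_A) x_A) : D
    (t (g (h x_A)) (w (u x_C (k))) (u (h x_A) x_A)) : A
    x_D : D
  (t (f) (t (g (h x_A)) (w (u x_C (k))) (u (h x_A) x_A)) x_D) : A
(u (h (t (g (h x_A)) (k) (u (h x_A) x_A))) (t (f) (t (g (h x_A)) (w (u x_C (k))) (u (h x_A) x_A)) x_D)) : D


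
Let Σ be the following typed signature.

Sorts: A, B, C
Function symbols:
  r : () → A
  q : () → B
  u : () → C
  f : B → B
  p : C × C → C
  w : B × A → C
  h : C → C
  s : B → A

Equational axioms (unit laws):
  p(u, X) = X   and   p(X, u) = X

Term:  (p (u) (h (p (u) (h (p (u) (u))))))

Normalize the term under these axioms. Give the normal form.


normal form = (h (h (u)))

1. (p (u) (h (p (u) (h (p (u) (u))))))  →  (h (p (u) (h (p (u) (u)))))
2. (h (p (u) (h (p (u) (u)))))  →  (h (h (p (u) (u))))
3. (h (h (p (u) (u))))  →  (h (h (u)))


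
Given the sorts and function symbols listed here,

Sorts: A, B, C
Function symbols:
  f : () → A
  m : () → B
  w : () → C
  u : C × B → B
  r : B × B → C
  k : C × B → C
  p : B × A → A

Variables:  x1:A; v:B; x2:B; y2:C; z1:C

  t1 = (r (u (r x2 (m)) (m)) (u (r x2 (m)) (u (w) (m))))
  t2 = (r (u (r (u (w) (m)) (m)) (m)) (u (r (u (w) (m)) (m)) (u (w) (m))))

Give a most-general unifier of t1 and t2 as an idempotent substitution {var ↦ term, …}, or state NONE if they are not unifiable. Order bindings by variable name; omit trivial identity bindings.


{x2 ↦ (u (w) (m))}


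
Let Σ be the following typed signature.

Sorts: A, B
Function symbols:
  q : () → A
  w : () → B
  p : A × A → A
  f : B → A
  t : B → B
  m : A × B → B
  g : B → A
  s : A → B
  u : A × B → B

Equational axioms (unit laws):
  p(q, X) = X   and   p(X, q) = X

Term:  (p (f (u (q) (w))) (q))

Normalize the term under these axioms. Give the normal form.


1. (p (f (u (q) (w))) (q))  →  (f (u (q) (w)))

normal form = (f (u (q) (w)))


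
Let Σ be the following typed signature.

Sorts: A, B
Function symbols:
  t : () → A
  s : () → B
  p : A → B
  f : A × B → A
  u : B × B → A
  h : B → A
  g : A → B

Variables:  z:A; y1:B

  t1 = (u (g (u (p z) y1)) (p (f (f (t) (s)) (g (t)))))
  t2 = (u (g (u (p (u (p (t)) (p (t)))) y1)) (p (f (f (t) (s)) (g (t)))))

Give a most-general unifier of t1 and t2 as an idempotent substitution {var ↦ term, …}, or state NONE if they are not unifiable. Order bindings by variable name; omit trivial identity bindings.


{z ↦ (u (p (t)) (p (t)))}
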